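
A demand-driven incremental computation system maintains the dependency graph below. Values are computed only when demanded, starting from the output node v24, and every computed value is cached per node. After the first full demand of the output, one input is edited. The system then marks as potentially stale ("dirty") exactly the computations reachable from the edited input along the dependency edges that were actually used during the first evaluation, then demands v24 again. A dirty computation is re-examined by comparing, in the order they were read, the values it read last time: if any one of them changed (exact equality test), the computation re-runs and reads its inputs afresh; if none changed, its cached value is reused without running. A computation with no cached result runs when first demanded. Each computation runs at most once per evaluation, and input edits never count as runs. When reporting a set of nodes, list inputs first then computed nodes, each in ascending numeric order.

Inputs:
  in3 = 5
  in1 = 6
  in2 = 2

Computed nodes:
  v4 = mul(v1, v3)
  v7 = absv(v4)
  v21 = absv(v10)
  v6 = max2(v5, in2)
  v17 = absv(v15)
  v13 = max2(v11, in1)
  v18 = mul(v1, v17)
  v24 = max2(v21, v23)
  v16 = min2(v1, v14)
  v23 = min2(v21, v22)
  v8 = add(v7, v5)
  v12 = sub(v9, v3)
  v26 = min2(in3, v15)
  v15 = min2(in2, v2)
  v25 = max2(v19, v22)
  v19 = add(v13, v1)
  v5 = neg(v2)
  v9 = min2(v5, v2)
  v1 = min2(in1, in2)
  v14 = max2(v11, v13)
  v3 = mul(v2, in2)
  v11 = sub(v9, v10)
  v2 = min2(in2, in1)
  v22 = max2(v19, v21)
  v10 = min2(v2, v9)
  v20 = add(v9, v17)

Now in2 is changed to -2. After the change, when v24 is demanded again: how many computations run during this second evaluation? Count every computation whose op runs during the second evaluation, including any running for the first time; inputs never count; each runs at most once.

First evaluation (everything demanded from the output):
  v1 = min2(6, 2) = 2
  v2 = min2(2, 6) = 2
  v5 = neg(2) = -2
  v9 = min2(-2, 2) = -2
  v10 = min2(2, -2) = -2
  v11 = sub(-2, -2) = 0
  v13 = max2(0, 6) = 6
  v19 = add(6, 2) = 8
  v21 = absv(-2) = 2
  v22 = max2(8, 2) = 8
  v23 = min2(2, 8) = 2
  v24 = max2(2, 2) = 2

Propagation after the edit:
  v1: runs — in2 2->-2; result -2.
  v2: runs — in2 2->-2; result -2.
  v5: runs — v2 2->-2; result 2.
  v9: runs — v5 -2->2; v2 2->-2; result -2 (same value as before).
  v10: runs — v2 2->-2; result -2 (same value as before).
  v11: checked — values it read are unchanged (v9 unchanged, v10 unchanged); reused cached 0 without running.
  v13: checked — values it read are unchanged (v11 unchanged, in1 unchanged); reused cached 6 without running.
  v19: runs — v1 2->-2; result 4.
  v21: checked — values it read are unchanged (v10 unchanged); reused cached 2 without running.
  v22: runs — v19 8->4; result 4.
  v23: runs — v22 8->4; result 2 (same value as before).
  v24: checked — values it read are unchanged (v21 unchanged, v23 unchanged); reused cached 2 without running.

Key observation: the cutoff stops propagation at v11 — its inputs' values are unchanged, so it reuses its cache.

Computations that run: v1, v2, v5, v9, v10, v19, v22, v23 — 8 in total.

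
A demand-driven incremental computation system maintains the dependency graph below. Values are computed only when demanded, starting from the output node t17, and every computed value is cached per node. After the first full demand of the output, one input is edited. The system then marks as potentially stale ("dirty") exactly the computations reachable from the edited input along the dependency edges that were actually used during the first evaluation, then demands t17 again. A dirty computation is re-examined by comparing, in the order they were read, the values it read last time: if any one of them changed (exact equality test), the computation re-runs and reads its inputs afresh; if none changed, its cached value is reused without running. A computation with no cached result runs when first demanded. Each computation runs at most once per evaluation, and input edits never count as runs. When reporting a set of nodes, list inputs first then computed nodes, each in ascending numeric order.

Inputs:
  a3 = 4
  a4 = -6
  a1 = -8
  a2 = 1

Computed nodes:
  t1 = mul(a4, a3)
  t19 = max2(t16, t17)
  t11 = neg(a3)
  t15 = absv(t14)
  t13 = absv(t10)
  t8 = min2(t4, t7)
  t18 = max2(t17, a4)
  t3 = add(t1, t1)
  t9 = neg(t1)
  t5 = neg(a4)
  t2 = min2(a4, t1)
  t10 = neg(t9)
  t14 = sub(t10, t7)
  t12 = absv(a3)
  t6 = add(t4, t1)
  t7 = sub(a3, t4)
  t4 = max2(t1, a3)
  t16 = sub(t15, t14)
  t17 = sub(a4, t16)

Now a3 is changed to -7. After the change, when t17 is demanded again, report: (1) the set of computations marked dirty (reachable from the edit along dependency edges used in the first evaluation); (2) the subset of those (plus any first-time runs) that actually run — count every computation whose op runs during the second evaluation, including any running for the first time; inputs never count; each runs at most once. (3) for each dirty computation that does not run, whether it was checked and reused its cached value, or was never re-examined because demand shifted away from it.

Marked dirty: t1, t4, t7, t9, t10, t14, t15, t16, t17.
Computations that run: t1, t4, t7, t9, t10, t14, t15, t16, t17 — 9 in total.
Every dirty computation ran.

First evaluation (everything demanded from the output):
  t1 = mul(-6, 4) = -24
  t4 = max2(-24, 4) = 4
  t7 = sub(4, 4) = 0
  t9 = neg(-24) = 24
  t10 = neg(24) = -24
  t14 = sub(-24, 0) = -24
  t15 = absv(-24) = 24
  t16 = sub(24, -24) = 48
  t17 = sub(-6, 48) = -54

Propagation after the edit:
  t1: runs — a3 4->-7; result 42.
  t4: runs — t1 -24->42; a3 4->-7; result 42.
  t7: runs — a3 4->-7; t4 4->42; result -49.
  t9: runs — t1 -24->42; result -42.
  t10: runs — t9 24->-42; result 42.
  t14: runs — t10 -24->42; t7 0->-49; result 91.
  t15: runs — t14 -24->91; result 91.
  t16: runs — t15 24->91; t14 -24->91; result 0.
  t17: runs — t16 48->0; result -6.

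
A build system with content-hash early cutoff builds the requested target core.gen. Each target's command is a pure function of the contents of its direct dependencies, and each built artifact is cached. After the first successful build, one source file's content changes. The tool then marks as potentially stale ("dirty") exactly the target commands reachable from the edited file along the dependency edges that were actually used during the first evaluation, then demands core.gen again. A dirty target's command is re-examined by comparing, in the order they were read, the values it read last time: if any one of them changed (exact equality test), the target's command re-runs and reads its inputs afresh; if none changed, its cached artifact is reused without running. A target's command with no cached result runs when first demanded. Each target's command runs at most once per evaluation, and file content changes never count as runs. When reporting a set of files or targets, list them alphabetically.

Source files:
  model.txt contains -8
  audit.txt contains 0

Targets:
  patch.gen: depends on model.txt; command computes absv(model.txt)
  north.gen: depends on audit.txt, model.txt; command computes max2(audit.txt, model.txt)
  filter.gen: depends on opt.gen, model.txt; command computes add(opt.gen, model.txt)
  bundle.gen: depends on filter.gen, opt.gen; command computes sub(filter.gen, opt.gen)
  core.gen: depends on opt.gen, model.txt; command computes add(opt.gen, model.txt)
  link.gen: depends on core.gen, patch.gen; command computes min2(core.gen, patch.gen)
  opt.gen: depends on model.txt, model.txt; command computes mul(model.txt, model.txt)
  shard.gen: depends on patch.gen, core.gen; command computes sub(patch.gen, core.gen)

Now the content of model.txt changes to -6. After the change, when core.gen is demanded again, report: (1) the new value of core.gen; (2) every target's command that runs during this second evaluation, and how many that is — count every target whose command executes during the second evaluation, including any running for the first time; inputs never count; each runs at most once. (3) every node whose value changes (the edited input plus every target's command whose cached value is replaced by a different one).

New value of core.gen: 30.
Target commands that run: core.gen, opt.gen — 2 in total.
Values that change: core.gen, model.txt, opt.gen.

First evaluation (everything demanded from the output):
  opt.gen = mul(-8, -8) = 64
  core.gen = add(64, -8) = 56

Propagation after the edit:
  opt.gen: runs — model.txt -8->-6; model.txt -8->-6; result 36.
  core.gen: runs — opt.gen 64->36; model.txt -8->-6; result 30.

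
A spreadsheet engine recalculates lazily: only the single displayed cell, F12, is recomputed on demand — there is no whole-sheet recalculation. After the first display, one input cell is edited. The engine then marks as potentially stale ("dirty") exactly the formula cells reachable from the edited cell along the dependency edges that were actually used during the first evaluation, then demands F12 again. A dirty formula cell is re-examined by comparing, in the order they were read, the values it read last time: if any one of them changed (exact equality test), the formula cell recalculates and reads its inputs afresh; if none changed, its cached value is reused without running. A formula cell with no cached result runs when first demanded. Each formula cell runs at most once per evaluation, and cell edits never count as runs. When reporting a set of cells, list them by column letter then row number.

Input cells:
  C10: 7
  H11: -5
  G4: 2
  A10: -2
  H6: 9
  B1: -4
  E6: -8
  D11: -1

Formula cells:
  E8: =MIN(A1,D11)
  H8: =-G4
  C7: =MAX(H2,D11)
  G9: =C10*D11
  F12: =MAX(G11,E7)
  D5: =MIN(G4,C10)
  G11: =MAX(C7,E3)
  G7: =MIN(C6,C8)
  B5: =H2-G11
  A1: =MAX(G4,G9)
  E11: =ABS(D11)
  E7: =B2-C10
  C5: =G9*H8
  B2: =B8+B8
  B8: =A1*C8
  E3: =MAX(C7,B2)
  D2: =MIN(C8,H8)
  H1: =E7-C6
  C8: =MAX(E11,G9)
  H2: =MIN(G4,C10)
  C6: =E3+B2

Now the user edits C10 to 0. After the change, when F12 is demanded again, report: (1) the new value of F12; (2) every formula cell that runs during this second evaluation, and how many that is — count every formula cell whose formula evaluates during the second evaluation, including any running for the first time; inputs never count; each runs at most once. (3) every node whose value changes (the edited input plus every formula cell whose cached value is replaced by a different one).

First evaluation (everything demanded from the output):
  E11 = ABS(-1) = 1
  G9 = 7 * -1 = -7
  A1 = MAX(2, -7) = 2
  C8 = MAX(1, -7) = 1
  B8 = 2 * 1 = 2
  B2 = 2 + 2 = 4
  E7 = 4 - 7 = -3
  H2 = MIN(2, 7) = 2
  C7 = MAX(2, -1) = 2
  E3 = MAX(2, 4) = 4
  G11 = MAX(2, 4) = 4
  F12 = MAX(4, -3) = 4

Propagation after the edit:
  G9: runs — C10 7->0; result 0.
  A1: runs — G9 -7->0; result 2 (same value as before).
  C8: runs — G9 -7->0; result 1 (same value as before).
  B8: checked — values it read are unchanged (A1 unchanged, C8 unchanged); reused cached 2 without running.
  B2: checked — values it read are unchanged (B8 unchanged, B8 unchanged); reused cached 4 without running.
  E7: runs — C10 7->0; result 4.
  H2: runs — C10 7->0; result 0.
  C7: runs — H2 2->0; result 0.
  E3: runs — C7 2->0; result 4 (same value as before).
  G11: runs — C7 2->0; result 4 (same value as before).
  F12: runs — E7 -3->4; result 4 (same value as before).

Key observation: the cutoff stops propagation at B8 — its inputs' values are unchanged, so it reuses its cache.

New value of F12: 4.
Formula cells that run: A1, C7, C8, E3, E7, F12, G9, G11, H2 — 9 in total.
Values that change: C7, C10, E7, G9, H2.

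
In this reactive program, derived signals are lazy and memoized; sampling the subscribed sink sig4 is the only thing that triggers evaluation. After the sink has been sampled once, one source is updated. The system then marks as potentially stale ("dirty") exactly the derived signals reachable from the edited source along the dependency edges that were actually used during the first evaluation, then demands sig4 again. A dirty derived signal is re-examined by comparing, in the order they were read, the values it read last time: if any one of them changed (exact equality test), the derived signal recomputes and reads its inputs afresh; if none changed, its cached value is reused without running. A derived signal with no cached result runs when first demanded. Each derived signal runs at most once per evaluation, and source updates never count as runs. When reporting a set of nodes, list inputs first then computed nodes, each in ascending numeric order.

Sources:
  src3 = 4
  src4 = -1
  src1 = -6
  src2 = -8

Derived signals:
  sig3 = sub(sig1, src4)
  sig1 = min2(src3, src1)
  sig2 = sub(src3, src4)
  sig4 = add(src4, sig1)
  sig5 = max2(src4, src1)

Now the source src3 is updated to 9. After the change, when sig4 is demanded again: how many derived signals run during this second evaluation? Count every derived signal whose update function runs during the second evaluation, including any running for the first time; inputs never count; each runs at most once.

First demand of the output computes:
  sig1 = min2(4, -6) = -6
  sig4 = add(-1, -6) = -7

After the edit, cleaning proceeds:
  sig1: a read changed (src3 4->9) — executes, giving -6 — identical to its old value.
  sig4: dirty, but its reads are unchanged (src4 unchanged, sig1 unchanged); cached -7 stands.

Note the absorption at sig1: it re-runs yet its value is the same, leaving the output's value untouched.

1 derived signals run: sig1.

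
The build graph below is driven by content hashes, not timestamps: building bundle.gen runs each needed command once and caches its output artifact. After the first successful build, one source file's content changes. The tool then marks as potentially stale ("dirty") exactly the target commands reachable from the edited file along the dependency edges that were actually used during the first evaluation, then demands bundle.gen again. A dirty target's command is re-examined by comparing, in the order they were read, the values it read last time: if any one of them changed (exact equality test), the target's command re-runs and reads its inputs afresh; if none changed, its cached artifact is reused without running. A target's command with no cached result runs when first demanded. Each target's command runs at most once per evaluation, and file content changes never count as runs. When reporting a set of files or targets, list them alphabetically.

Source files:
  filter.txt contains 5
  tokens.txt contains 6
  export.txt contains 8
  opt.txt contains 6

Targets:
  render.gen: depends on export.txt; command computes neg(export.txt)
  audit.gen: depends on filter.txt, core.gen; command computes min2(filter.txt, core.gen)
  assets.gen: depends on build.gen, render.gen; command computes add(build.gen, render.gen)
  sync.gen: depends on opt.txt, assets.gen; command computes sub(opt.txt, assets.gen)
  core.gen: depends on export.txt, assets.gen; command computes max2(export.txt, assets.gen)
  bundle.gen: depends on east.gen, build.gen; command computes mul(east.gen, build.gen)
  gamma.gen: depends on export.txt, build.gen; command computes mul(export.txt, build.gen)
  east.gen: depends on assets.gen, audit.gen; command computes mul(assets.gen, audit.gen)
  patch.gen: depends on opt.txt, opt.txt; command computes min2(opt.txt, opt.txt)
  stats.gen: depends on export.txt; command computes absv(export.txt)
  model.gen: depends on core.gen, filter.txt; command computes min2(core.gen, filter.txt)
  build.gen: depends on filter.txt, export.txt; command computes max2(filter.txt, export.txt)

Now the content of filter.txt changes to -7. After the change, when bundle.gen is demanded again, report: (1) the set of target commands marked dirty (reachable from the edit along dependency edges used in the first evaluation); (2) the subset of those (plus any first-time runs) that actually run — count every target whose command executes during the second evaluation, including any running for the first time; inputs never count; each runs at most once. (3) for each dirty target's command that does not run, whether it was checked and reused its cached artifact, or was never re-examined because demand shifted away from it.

Dirty set: assets.gen, audit.gen, build.gen, bundle.gen, core.gen, east.gen.
Run set: audit.gen, build.gen, east.gen (3 run).
Re-examined without running (cache reused): assets.gen, bundle.gen, core.gen.
The important point: at assets.gen every value read last time is unchanged, so the dirty flag clears without a run.

Initial pass — values computed on the first demand:
  build.gen = max2(5, 8) = 8
  render.gen = neg(8) = -8
  assets.gen = add(8, -8) = 0
  core.gen = max2(8, 0) = 8
  audit.gen = min2(5, 8) = 5
  east.gen = mul(0, 5) = 0
  bundle.gen = mul(0, 8) = 0

Second demand — change propagation:
  build.gen: re-runs because filter.txt 5->-7; new result 8 (unchanged).
  assets.gen: re-examined; everything it read last time is the same (build.gen unchanged, render.gen unchanged) — cache 0 kept, no run.
  core.gen: re-examined; everything it read last time is the same (export.txt unchanged, assets.gen unchanged) — cache 8 kept, no run.
  audit.gen: re-runs because filter.txt 5->-7; new result -7.
  east.gen: re-runs because audit.gen 5->-7; new result 0 (unchanged).
  bundle.gen: re-examined; everything it read last time is the same (east.gen unchanged, build.gen unchanged) — cache 0 kept, no run.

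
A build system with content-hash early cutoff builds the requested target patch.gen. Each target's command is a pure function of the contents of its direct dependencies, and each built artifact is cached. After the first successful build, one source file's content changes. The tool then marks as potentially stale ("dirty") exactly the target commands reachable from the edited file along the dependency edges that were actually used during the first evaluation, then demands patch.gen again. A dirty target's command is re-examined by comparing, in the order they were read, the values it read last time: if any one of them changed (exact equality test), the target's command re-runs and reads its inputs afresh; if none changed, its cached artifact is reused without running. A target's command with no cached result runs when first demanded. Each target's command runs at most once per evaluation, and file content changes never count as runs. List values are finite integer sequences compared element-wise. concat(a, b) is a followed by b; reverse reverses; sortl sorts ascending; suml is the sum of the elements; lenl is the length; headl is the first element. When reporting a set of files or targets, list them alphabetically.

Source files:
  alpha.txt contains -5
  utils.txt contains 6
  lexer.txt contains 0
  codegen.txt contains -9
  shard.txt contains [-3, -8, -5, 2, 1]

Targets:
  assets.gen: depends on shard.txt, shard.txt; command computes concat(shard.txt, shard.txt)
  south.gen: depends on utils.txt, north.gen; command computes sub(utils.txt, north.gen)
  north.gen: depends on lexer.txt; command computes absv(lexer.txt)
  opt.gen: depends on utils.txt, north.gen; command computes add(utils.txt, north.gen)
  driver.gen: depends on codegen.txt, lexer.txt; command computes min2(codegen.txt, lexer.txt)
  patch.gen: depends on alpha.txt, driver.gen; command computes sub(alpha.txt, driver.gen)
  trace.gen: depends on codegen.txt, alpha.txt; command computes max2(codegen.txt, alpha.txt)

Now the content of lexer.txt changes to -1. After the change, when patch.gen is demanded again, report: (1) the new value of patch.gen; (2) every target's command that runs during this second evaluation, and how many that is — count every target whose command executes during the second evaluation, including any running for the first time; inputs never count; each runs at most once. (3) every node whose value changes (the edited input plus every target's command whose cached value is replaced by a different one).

New value of patch.gen: 4.
Target commands that run: driver.gen — 1 in total.
Values that change: lexer.txt.
Key observation: the change is absorbed at driver.gen — it re-runs but produces the same value, and the output's value is unchanged.

First evaluation (everything demanded from the output):
  driver.gen = min2(-9, 0) = -9
  patch.gen = sub(-5, -9) = 4

Propagation after the edit:
  driver.gen: runs — lexer.txt 0->-1; result -9 (same value as before).
  patch.gen: checked — values it read are unchanged (alpha.txt unchanged, driver.gen unchanged); reused cached 4 without running.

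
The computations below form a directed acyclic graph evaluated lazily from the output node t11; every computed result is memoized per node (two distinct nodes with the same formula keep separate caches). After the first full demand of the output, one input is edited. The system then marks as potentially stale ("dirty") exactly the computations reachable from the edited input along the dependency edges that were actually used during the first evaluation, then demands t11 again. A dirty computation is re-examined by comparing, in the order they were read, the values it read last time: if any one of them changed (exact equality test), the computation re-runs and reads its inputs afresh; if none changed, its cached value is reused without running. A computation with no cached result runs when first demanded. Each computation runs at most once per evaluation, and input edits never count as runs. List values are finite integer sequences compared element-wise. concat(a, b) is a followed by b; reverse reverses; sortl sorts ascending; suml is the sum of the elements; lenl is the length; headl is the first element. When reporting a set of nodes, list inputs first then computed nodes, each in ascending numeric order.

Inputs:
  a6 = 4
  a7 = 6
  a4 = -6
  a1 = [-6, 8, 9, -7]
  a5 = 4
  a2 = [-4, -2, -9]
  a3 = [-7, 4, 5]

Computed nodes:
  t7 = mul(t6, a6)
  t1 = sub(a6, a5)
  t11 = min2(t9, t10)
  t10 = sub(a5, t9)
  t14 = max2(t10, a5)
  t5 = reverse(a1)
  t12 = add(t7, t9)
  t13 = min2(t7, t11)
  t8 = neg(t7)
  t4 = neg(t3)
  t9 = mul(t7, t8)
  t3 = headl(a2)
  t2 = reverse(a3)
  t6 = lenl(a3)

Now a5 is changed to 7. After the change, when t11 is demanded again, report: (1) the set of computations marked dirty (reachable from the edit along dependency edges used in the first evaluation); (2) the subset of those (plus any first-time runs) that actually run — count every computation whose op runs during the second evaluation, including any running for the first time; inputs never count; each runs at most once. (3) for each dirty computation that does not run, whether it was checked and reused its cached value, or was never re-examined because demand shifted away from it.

The edit dirties: t10, t11.
2 computations run: t10, t11.
No dirty computation escaped a run.

First demand of the output computes:
  t6 = lenl([-7, 4, 5]) = 3
  t7 = mul(3, 4) = 12
  t8 = neg(12) = -12
  t9 = mul(12, -12) = -144
  t10 = sub(4, -144) = 148
  t11 = min2(-144, 148) = -144

After the edit, cleaning proceeds:
  t10: a read changed (a5 4->7) — executes, giving 151.
  t11: a read changed (t10 148->151) — executes, giving -144 — identical to its old value.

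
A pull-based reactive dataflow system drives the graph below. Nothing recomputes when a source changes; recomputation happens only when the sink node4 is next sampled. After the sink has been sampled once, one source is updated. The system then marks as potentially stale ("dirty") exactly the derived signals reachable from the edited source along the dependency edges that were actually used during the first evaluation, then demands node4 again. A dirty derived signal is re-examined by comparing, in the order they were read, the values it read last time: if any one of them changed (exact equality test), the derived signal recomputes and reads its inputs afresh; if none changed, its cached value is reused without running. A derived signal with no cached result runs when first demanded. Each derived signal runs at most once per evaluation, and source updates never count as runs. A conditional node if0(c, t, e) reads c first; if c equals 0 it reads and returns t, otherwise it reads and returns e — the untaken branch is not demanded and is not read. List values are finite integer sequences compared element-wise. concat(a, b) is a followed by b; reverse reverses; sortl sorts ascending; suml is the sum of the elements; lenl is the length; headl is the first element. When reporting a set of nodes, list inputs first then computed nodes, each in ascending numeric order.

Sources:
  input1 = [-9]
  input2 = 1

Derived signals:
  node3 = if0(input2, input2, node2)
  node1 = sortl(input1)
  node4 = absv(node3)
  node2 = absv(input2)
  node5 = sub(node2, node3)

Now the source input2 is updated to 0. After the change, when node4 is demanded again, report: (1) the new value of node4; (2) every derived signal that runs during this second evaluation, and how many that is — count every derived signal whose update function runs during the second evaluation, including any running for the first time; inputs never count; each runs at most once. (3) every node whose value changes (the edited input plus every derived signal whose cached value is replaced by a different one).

First evaluation (everything demanded from the output):
  node2 = absv(1) = 1
  node3 = if0(input2=1 -> else branch node2) = 1
  node4 = absv(1) = 1

Propagation after the edit:
  node2: marked dirty but never re-examined — demand shifted away from it.
  node3: runs — input2 1->0; result 0.
  node4: runs — node3 1->0; result 0.

Key observation: a condition flipped, so demand moved to the other branch — node2 is never re-examined.

New value of node4: 0.
Derived signals that run: node3, node4 — 2 in total.
Values that change: input2, node3, node4.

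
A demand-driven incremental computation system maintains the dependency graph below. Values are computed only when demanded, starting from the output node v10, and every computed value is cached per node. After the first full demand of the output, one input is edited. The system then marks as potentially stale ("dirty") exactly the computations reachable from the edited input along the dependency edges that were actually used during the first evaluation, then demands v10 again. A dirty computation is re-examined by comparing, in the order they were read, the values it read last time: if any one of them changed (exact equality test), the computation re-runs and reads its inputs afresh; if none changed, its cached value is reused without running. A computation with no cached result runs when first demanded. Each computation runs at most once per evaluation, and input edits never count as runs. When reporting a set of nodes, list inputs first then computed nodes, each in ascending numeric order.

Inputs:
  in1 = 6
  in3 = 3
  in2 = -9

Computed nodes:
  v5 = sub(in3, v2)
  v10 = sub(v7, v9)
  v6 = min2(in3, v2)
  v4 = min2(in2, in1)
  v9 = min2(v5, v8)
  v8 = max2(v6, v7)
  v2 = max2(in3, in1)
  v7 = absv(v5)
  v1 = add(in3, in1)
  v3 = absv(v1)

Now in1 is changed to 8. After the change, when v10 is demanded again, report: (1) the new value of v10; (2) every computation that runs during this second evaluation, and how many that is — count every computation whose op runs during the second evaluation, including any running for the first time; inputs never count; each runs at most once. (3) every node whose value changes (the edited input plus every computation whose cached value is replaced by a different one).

First evaluation (everything demanded from the output):
  v2 = max2(3, 6) = 6
  v5 = sub(3, 6) = -3
  v6 = min2(3, 6) = 3
  v7 = absv(-3) = 3
  v8 = max2(3, 3) = 3
  v9 = min2(-3, 3) = -3
  v10 = sub(3, -3) = 6

Propagation after the edit:
  v2: runs — in1 6->8; result 8.
  v5: runs — v2 6->8; result -5.
  v6: runs — v2 6->8; result 3 (same value as before).
  v7: runs — v5 -3->-5; result 5.
  v8: runs — v7 3->5; result 5.
  v9: runs — v5 -3->-5; v8 3->5; result -5.
  v10: runs — v7 3->5; v9 -3->-5; result 10.

New value of v10: 10.
Computations that run: v2, v5, v6, v7, v8, v9, v10 — 7 in total.
Values that change: in1, v2, v5, v7, v8, v9, v10.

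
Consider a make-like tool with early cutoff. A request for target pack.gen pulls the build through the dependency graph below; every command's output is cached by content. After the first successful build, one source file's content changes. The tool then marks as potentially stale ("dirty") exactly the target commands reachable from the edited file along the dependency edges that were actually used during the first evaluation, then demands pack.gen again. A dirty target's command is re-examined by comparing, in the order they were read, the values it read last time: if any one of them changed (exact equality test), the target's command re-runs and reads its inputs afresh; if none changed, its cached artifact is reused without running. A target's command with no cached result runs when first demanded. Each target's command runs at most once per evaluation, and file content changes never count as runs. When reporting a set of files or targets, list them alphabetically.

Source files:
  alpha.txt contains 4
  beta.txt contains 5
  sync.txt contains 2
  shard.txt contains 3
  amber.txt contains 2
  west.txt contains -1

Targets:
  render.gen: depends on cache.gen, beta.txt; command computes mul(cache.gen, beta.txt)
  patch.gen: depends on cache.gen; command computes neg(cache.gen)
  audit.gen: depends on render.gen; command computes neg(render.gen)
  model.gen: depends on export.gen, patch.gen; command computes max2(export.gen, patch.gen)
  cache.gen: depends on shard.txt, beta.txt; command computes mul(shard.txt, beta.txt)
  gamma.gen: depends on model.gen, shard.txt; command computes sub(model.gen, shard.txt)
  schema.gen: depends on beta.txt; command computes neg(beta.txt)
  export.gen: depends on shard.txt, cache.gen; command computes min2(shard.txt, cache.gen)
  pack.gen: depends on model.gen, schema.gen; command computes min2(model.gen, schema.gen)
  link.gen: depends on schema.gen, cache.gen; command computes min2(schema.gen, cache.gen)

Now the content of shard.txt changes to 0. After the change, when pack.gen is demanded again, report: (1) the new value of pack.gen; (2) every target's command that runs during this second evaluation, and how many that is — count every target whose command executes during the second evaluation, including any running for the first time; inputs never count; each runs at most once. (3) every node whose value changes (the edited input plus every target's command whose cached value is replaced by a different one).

Demanding pack.gen again yields -5.
5 target commands run: cache.gen, export.gen, model.gen, pack.gen, patch.gen.
The nodes whose values change: cache.gen, export.gen, model.gen, patch.gen, shard.txt.

First demand of the output computes:
  cache.gen = mul(3, 5) = 15
  export.gen = min2(3, 15) = 3
  patch.gen = neg(15) = -15
  model.gen = max2(3, -15) = 3
  schema.gen = neg(5) = -5
  pack.gen = min2(3, -5) = -5

After the edit, cleaning proceeds:
  cache.gen: a read changed (shard.txt 3->0) — executes, giving 0.
  export.gen: a read changed (shard.txt 3->0; cache.gen 15->0) — executes, giving 0.
  patch.gen: a read changed (cache.gen 15->0) — executes, giving 0.
  model.gen: a read changed (export.gen 3->0; patch.gen -15->0) — executes, giving 0.
  pack.gen: a read changed (model.gen 3->0) — executes, giving -5 — identical to its old value.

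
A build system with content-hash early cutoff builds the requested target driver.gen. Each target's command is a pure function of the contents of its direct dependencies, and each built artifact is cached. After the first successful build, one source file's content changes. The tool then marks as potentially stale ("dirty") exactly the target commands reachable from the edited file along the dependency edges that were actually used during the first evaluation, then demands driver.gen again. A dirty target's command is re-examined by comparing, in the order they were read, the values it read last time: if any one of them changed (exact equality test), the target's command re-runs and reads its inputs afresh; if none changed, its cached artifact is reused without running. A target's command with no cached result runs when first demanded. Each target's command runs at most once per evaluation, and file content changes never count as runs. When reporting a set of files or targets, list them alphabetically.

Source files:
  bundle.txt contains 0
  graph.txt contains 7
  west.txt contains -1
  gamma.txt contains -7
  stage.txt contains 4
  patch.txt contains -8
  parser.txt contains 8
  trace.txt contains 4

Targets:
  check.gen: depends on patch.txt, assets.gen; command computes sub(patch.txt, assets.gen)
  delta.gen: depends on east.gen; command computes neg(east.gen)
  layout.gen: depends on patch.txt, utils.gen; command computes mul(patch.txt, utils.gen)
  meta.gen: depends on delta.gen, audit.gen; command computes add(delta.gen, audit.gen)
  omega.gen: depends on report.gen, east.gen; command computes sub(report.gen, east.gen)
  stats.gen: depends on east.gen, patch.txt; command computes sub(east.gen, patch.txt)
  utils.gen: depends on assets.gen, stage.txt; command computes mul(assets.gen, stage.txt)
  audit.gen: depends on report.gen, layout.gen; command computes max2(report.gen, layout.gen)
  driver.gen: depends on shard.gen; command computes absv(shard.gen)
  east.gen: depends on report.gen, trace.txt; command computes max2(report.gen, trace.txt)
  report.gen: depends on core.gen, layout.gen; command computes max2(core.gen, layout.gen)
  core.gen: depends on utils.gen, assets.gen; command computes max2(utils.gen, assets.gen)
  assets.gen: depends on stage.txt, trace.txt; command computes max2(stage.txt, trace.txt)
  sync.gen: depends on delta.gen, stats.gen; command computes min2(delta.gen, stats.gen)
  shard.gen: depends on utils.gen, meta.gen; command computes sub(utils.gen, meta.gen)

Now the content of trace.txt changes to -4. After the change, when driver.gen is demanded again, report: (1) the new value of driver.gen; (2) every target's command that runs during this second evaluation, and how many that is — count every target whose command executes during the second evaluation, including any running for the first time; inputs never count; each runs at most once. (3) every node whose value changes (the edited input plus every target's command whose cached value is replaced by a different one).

First evaluation (everything demanded from the output):
  assets.gen = max2(4, 4) = 4
  utils.gen = mul(4, 4) = 16
  core.gen = max2(16, 4) = 16
  layout.gen = mul(-8, 16) = -128
  report.gen = max2(16, -128) = 16
  audit.gen = max2(16, -128) = 16
  east.gen = max2(16, 4) = 16
  delta.gen = neg(16) = -16
  meta.gen = add(-16, 16) = 0
  shard.gen = sub(16, 0) = 16
  driver.gen = absv(16) = 16

Propagation after the edit:
  assets.gen: runs — trace.txt 4->-4; result 4 (same value as before).
  utils.gen: checked — values it read are unchanged (assets.gen unchanged, stage.txt unchanged); reused cached 16 without running.
  core.gen: checked — values it read are unchanged (utils.gen unchanged, assets.gen unchanged); reused cached 16 without running.
  layout.gen: checked — values it read are unchanged (patch.txt unchanged, utils.gen unchanged); reused cached -128 without running.
  report.gen: checked — values it read are unchanged (core.gen unchanged, layout.gen unchanged); reused cached 16 without running.
  audit.gen: checked — values it read are unchanged (report.gen unchanged, layout.gen unchanged); reused cached 16 without running.
  east.gen: runs — trace.txt 4->-4; result 16 (same value as before).
  delta.gen: checked — values it read are unchanged (east.gen unchanged); reused cached -16 without running.
  meta.gen: checked — values it read are unchanged (delta.gen unchanged, audit.gen unchanged); reused cached 0 without running.
  shard.gen: checked — values it read are unchanged (utils.gen unchanged, meta.gen unchanged); reused cached 16 without running.
  driver.gen: checked — values it read are unchanged (shard.gen unchanged); reused cached 16 without running.

Key observation: the cutoff stops propagation at utils.gen — its inputs' values are unchanged, so it reuses its cache.

New value of driver.gen: 16.
Target commands that run: assets.gen, east.gen — 2 in total.
Values that change: trace.txt.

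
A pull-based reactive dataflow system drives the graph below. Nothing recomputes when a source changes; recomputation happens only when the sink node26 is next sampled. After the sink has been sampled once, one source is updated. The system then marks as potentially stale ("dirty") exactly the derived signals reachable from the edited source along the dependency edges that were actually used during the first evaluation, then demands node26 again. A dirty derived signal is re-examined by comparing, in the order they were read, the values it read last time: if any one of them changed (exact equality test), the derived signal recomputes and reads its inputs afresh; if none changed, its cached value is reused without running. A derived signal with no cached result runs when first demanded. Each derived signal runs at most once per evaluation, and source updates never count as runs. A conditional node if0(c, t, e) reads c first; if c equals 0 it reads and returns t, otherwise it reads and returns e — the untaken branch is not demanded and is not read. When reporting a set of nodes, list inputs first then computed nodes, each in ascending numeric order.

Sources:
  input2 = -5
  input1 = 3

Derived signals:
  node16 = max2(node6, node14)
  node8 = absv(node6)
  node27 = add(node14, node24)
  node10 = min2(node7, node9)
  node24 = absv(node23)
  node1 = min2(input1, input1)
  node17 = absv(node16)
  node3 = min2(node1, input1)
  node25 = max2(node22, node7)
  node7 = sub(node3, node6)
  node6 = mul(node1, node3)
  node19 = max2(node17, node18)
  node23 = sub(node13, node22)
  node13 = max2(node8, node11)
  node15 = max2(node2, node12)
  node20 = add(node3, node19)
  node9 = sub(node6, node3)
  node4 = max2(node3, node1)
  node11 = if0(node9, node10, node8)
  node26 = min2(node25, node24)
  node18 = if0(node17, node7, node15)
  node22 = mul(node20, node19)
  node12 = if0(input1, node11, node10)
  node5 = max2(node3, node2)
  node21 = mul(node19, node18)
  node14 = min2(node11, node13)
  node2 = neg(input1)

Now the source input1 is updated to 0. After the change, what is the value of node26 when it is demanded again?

New value of node26: 0.
Key observation: a condition flipped, so demand moved to the other branch — node2, node12, node15 are never re-examined.

First evaluation (everything demanded from the output):
  node1 = min2(3, 3) = 3
  node2 = neg(3) = -3
  node3 = min2(3, 3) = 3
  node6 = mul(3, 3) = 9
  node7 = sub(3, 9) = -6
  node8 = absv(9) = 9
  node9 = sub(9, 3) = 6
  node10 = min2(-6, 6) = -6
  node11 = if0(node9=6 -> else branch node8) = 9
  node12 = if0(input1=3 -> else branch node10) = -6
  node13 = max2(9, 9) = 9
  node14 = min2(9, 9) = 9
  node15 = max2(-3, -6) = -3
  node16 = max2(9, 9) = 9
  node17 = absv(9) = 9
  node18 = if0(node17=9 -> else branch node15) = -3
  node19 = max2(9, -3) = 9
  node20 = add(3, 9) = 12
  node22 = mul(12, 9) = 108
  node23 = sub(9, 108) = -99
  node24 = absv(-99) = 99
  node25 = max2(108, -6) = 108
  node26 = min2(108, 99) = 99

Propagation after the edit:
  node1: runs — input1 3->0; input1 3->0; result 0.
  node2: marked dirty but never re-examined — demand shifted away from it.
  node3: runs — node1 3->0; input1 3->0; result 0.
  node6: runs — node1 3->0; node3 3->0; result 0.
  node7: runs — node3 3->0; node6 9->0; result 0.
  node8: runs — node6 9->0; result 0.
  node9: runs — node6 9->0; node3 3->0; result 0.
  node10: runs — node7 -6->0; node9 6->0; result 0.
  node11: runs — node9 6->0; node8 9->0; result 0.
  node12: marked dirty but never re-examined — demand shifted away from it.
  node13: runs — node8 9->0; node11 9->0; result 0.
  node14: runs — node11 9->0; node13 9->0; result 0.
  node15: marked dirty but never re-examined — demand shifted away from it.
  node16: runs — node6 9->0; node14 9->0; result 0.
  node17: runs — node16 9->0; result 0.
  node18: runs — node17 9->0; result 0.
  node19: runs — node17 9->0; node18 -3->0; result 0.
  node20: runs — node3 3->0; node19 9->0; result 0.
  node22: runs — node20 12->0; node19 9->0; result 0.
  node23: runs — node13 9->0; node22 108->0; result 0.
  node24: runs — node23 -99->0; result 0.
  node25: runs — node22 108->0; node7 -6->0; result 0.
  node26: runs — node25 108->0; node24 99->0; result 0.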